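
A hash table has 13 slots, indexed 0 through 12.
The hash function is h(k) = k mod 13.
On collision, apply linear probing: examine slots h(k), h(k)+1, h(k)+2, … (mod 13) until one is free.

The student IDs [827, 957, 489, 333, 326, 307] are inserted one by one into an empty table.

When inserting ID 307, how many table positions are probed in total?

827 hashes to 8; slot 8 is free -> place at 8.
957 hashes to 8; 8 taken -> place at 9.
489 hashes to 8; 8,9 taken -> place at 10.
333 hashes to 8; 8,9,10 taken -> place at 11.
326 hashes to 1; slot 1 is free -> place at 1.
307 hashes to 8; 8,9,10,11 taken -> place at 12.
Table: [∅, 326, ∅, ∅, ∅, ∅, ∅, ∅, 827, 957, 489, 333, 307]

5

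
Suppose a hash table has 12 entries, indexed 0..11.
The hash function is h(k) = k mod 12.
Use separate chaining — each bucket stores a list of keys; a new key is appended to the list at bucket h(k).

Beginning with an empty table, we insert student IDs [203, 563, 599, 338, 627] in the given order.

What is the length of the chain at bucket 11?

3

203 → bucket 11
563 → bucket 11 (collision)
599 → bucket 11 (collision)
338 → bucket 2
627 → bucket 3
Final buckets:
0: ∅
1: ∅
2: 338
3: 627
4: ∅
5: ∅
6: ∅
7: ∅
8: ∅
9: ∅
10: ∅
11: 203 -> 563 -> 599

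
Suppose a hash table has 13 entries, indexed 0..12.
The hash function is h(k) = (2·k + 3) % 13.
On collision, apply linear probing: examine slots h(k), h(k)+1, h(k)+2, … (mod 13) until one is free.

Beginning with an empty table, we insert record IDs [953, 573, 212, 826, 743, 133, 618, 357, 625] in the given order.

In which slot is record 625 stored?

Insert 953: h=11, slot 11 empty => index 11.
Insert 573: h=5, slot 5 empty => index 5.
Insert 212: h=11, slot 11 occupied => index 12.
Insert 826: h=4, slot 4 empty => index 4.
Insert 743: h=7, slot 7 empty => index 7.
Insert 133: h=9, slot 9 empty => index 9.
Insert 618: h=4, slots 4,5 occupied => index 6.
Insert 357: h=2, slot 2 empty => index 2.
Insert 625: h=5, slots 5,6,7 occupied => index 8.
Table: [-, -, 357, -, 826, 573, 618, 743, 625, 133, -, 953, 212]

8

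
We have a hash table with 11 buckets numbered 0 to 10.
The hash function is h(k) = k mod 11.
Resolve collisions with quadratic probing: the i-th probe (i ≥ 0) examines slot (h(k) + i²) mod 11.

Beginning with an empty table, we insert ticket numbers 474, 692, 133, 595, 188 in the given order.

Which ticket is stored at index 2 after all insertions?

133

474: h=1 => slot 1
692: h=10 => slot 10
133: h=1, probe 1,2 => slot 2
595: h=1, probe 1,2,5 => slot 5
188: h=1, probe 1,2,5,10,6 => slot 6
Table: [-, 474, 133, -, -, 595, 188, -, -, -, 692]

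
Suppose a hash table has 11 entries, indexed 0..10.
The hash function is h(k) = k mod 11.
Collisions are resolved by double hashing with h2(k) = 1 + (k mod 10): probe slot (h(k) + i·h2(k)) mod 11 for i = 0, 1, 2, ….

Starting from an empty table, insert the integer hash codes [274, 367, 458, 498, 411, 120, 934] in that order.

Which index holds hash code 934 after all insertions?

9

274: h=10 → slot 10
367: h=4 → slot 4
458: h=7 → slot 7
498: h=3 → slot 3
411: h=4, h2=2, probe 4,6 → slot 6
120: h=10, h2=1, probe 10,0 → slot 0
934: h=10, h2=5, probe 10,4,9 → slot 9
Table: [120, ∅, ∅, 498, 367, ∅, 411, 458, ∅, 934, 274]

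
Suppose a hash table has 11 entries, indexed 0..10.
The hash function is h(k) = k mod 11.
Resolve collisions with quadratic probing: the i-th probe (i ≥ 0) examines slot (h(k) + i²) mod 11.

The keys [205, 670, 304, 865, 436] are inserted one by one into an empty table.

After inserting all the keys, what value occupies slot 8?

304

Insert 205: h=7, slot 7 empty → index 7.
Insert 670: h=10, slot 10 empty → index 10.
Insert 304: h=7, slot 7 occupied → index 8.
Insert 865: h=7, slots 7,8 occupied → index 0.
Insert 436: h=7, slots 7,8,0 occupied → index 5.
Table: [865, ., ., ., ., 436, ., 205, 304, ., 670]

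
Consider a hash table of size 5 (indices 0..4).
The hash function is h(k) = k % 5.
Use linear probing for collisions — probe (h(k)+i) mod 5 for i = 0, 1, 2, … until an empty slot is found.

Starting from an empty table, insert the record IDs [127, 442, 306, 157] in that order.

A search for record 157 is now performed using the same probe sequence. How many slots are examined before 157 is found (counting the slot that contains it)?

Insert 127: h=2, slot 2 empty -> index 2.
Insert 442: h=2, slot 2 occupied -> index 3.
Insert 306: h=1, slot 1 empty -> index 1.
Insert 157: h=2, slots 2,3 occupied -> index 4.
Table: [∅, 306, 127, 442, 157]
Lookup 157: h=2, probe 2,3,4 → found at 4.

3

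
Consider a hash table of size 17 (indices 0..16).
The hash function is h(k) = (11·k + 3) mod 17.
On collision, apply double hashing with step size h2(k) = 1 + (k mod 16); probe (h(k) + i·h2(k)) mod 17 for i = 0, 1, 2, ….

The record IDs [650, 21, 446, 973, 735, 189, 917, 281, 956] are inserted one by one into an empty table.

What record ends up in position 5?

956

650 hashes to 13; slot 13 is free → place at 13.
21 hashes to 13, h2=6; 13 taken → place at 2.
446 hashes to 13, h2=15; 13 taken → place at 11.
973 hashes to 13, h2=14; 13 taken → place at 10.
735 hashes to 13, h2=16; 13 taken → place at 12.
189 hashes to 8; slot 8 is free → place at 8.
917 hashes to 9; slot 9 is free → place at 9.
281 hashes to 0; slot 0 is free → place at 0.
956 hashes to 13, h2=13; 13,9 taken → place at 5.
Table: [281, -, 21, -, -, 956, -, -, 189, 917, 973, 446, 735, 650, -, -, -]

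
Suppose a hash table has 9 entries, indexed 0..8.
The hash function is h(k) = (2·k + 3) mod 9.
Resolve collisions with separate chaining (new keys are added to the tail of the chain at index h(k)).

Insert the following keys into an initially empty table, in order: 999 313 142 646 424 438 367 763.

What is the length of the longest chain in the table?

5

Insert 999: h=3, bucket 3 empty -> new chain.
Insert 313: h=8, bucket 8 empty -> new chain.
Insert 142: h=8, bucket 8 nonempty -> append to chain.
Insert 646: h=8, bucket 8 nonempty -> append to chain.
Insert 424: h=5, bucket 5 empty -> new chain.
Insert 438: h=6, bucket 6 empty -> new chain.
Insert 367: h=8, bucket 8 nonempty -> append to chain.
Insert 763: h=8, bucket 8 nonempty -> append to chain.
Final buckets:
0: _
1: _
2: _
3: 999
4: _
5: 424
6: 438
7: _
8: 313 -> 142 -> 646 -> 367 -> 763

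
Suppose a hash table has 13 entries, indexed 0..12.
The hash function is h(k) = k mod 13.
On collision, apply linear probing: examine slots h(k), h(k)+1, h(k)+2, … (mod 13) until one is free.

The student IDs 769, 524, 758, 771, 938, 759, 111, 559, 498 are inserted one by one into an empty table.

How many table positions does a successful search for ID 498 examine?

6

Insert 769: h=2, slot 2 empty → index 2.
Insert 524: h=4, slot 4 empty → index 4.
Insert 758: h=4, slot 4 occupied → index 5.
Insert 771: h=4, slots 4,5 occupied → index 6.
Insert 938: h=2, slot 2 occupied → index 3.
Insert 759: h=5, slots 5,6 occupied → index 7.
Insert 111: h=7, slot 7 occupied → index 8.
Insert 559: h=0, slot 0 empty → index 0.
Insert 498: h=4, slots 4,5,6,7,8 occupied → index 9.
Table: [559, -, 769, 938, 524, 758, 771, 759, 111, 498, -, -, -]
Lookup 498: h=4, probe 4,5,6,7,8,9 → found at 9.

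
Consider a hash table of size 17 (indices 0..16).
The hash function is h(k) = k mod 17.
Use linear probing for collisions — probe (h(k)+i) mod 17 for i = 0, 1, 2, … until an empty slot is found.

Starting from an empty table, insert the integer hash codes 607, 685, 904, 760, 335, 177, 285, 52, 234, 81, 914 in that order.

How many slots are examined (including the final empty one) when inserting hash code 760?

607 hashes to 12; slot 12 is free -> place at 12.
685 hashes to 5; slot 5 is free -> place at 5.
904 hashes to 3; slot 3 is free -> place at 3.
760 hashes to 12; 12 taken -> place at 13.
335 hashes to 12; 12,13 taken -> place at 14.
177 hashes to 7; slot 7 is free -> place at 7.
285 hashes to 13; 13,14 taken -> place at 15.
52 hashes to 1; slot 1 is free -> place at 1.
234 hashes to 13; 13,14,15 taken -> place at 16.
81 hashes to 13; 13,14,15,16 taken -> place at 0.
914 hashes to 13; 13,14,15,16,0,1 taken -> place at 2.
Table: [81, 52, 914, 904, ∅, 685, ∅, 177, ∅, ∅, ∅, ∅, 607, 760, 335, 285, 234]

2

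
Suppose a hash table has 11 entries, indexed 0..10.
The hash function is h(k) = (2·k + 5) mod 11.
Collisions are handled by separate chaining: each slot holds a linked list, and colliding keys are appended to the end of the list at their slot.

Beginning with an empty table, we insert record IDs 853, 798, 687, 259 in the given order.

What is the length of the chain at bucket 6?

853 -> bucket 6
798 -> bucket 6 (collision)
687 -> bucket 4
259 -> bucket 6 (collision)
Final buckets:
0: .
1: .
2: .
3: .
4: 687
5: .
6: 853 -> 798 -> 259
7: .
8: .
9: .
10: .

3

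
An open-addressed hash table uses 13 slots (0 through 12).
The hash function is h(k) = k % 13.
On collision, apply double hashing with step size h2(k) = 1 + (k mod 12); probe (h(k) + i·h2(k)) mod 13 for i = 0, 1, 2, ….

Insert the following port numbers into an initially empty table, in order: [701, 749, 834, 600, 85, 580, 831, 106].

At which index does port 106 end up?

9

701 hashes to 12; slot 12 is free → place at 12.
749 hashes to 8; slot 8 is free → place at 8.
834 hashes to 2; slot 2 is free → place at 2.
600 hashes to 2, h2=1; 2 taken → place at 3.
85 hashes to 7; slot 7 is free → place at 7.
580 hashes to 8, h2=5; 8 taken → place at 0.
831 hashes to 12, h2=4; 12,3,7 taken → place at 11.
106 hashes to 2, h2=11; 2,0,11 taken → place at 9.
Table: [580, -, 834, 600, -, -, -, 85, 749, 106, -, 831, 701]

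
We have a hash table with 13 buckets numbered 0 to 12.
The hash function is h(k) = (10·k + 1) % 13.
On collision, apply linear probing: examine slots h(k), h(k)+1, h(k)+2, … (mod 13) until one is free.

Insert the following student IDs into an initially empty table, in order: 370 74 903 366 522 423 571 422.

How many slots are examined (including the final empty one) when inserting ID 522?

4

Insert 370: h=9, slot 9 empty -> index 9.
Insert 74: h=0, slot 0 empty -> index 0.
Insert 903: h=9, slot 9 occupied -> index 10.
Insert 366: h=8, slot 8 empty -> index 8.
Insert 522: h=8, slots 8,9,10 occupied -> index 11.
Insert 423: h=6, slot 6 empty -> index 6.
Insert 571: h=4, slot 4 empty -> index 4.
Insert 422: h=9, slots 9,10,11 occupied -> index 12.
Table: [74, -, -, -, 571, -, 423, -, 366, 370, 903, 522, 422]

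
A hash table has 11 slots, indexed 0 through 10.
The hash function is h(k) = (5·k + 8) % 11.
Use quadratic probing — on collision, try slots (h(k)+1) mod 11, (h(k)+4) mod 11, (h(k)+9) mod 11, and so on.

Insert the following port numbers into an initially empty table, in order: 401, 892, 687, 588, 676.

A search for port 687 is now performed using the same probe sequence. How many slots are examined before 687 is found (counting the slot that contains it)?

2

Insert 401: h=0, slot 0 empty → index 0.
Insert 892: h=2, slot 2 empty → index 2.
Insert 687: h=0, slot 0 occupied → index 1.
Insert 588: h=0, slots 0,1 occupied → index 4.
Insert 676: h=0, slots 0,1,4 occupied → index 9.
Table: [401, 687, 892, —, 588, —, —, —, —, 676, —]
Lookup 687: h=0, probe 0,1 → found at 1.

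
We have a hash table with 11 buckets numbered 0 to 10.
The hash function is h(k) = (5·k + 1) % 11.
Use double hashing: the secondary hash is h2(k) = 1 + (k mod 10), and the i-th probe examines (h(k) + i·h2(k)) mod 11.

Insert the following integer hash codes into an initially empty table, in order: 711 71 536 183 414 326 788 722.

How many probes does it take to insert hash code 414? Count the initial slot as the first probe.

Insert 711: h=3, slot 3 empty -> index 3.
Insert 71: h=4, slot 4 empty -> index 4.
Insert 536: h=8, slot 8 empty -> index 8.
Insert 183: h=3, h2=4, slot 3 occupied -> index 7.
Insert 414: h=3, h2=5, slots 3,8 occupied -> index 2.
Insert 326: h=3, h2=7, slot 3 occupied -> index 10.
Insert 788: h=3, h2=9, slot 3 occupied -> index 1.
Insert 722: h=3, h2=3, slot 3 occupied -> index 6.
Table: [., 788, 414, 711, 71, ., 722, 183, 536, ., 326]

3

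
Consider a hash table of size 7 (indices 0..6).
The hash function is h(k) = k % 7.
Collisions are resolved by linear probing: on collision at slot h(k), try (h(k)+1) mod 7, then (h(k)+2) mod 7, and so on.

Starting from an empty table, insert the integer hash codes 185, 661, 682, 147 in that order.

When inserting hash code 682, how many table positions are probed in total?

185: h=3 → slot 3
661: h=3, probe 3,4 → slot 4
682: h=3, probe 3,4,5 → slot 5
147: h=0 → slot 0
Table: [147, ., ., 185, 661, 682, .]

3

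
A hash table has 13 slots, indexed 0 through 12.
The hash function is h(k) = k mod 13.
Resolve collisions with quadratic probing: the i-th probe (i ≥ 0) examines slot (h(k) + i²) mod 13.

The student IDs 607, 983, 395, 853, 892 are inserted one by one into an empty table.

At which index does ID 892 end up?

607 hashes to 9; slot 9 is free → place at 9.
983 hashes to 8; slot 8 is free → place at 8.
395 hashes to 5; slot 5 is free → place at 5.
853 hashes to 8; 8,9 taken → place at 12.
892 hashes to 8; 8,9,12 taken → place at 4.
Table: [_, _, _, _, 892, 395, _, _, 983, 607, _, _, 853]

4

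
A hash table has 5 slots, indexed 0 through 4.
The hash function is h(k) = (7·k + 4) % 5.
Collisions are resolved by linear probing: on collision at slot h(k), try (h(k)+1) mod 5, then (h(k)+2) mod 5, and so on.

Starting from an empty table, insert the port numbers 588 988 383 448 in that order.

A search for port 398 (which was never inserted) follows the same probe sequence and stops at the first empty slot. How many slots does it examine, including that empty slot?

588 hashes to 0; slot 0 is free -> place at 0.
988 hashes to 0; 0 taken -> place at 1.
383 hashes to 0; 0,1 taken -> place at 2.
448 hashes to 0; 0,1,2 taken -> place at 3.
Table: [588, 988, 383, 448, -]
Lookup 398: h=0, probe 0,1,2,3,4 → slot 4 empty, not found.

5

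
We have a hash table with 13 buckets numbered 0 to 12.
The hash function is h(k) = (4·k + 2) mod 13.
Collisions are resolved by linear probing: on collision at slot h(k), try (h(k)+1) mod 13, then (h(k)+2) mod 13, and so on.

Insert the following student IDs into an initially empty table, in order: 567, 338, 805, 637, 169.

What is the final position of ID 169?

4

567: h=8 => slot 8
338: h=2 => slot 2
805: h=11 => slot 11
637: h=2, probe 2,3 => slot 3
169: h=2, probe 2,3,4 => slot 4
Table: [-, -, 338, 637, 169, -, -, -, 567, -, -, 805, -]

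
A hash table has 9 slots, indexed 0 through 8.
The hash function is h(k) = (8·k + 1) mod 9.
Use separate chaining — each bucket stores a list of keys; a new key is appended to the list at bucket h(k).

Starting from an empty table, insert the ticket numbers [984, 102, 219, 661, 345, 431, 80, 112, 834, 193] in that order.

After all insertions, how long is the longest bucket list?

984 -> bucket 7
102 -> bucket 7 (collision)
219 -> bucket 7 (collision)
661 -> bucket 6
345 -> bucket 7 (collision)
431 -> bucket 2
80 -> bucket 2 (collision)
112 -> bucket 6 (collision)
834 -> bucket 4
193 -> bucket 6 (collision)
Final buckets:
0: -
1: -
2: 431 -> 80
3: -
4: 834
5: -
6: 661 -> 112 -> 193
7: 984 -> 102 -> 219 -> 345
8: -

4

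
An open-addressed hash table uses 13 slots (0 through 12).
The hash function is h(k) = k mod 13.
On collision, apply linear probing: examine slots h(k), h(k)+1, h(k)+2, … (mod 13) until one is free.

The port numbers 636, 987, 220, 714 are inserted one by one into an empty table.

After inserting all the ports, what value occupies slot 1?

220

636: h=12 → slot 12
987: h=12, probe 12,0 → slot 0
220: h=12, probe 12,0,1 → slot 1
714: h=12, probe 12,0,1,2 → slot 2
Table: [987, 220, 714, _, _, _, _, _, _, _, _, _, 636]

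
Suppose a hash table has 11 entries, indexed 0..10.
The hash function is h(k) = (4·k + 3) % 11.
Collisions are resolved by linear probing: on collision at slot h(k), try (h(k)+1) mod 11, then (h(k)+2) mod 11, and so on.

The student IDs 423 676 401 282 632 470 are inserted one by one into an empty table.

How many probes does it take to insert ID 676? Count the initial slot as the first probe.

423: h=1 -> slot 1
676: h=1, probe 1,2 -> slot 2
401: h=1, probe 1,2,3 -> slot 3
282: h=9 -> slot 9
632: h=1, probe 1,2,3,4 -> slot 4
470: h=2, probe 2,3,4,5 -> slot 5
Table: [., 423, 676, 401, 632, 470, ., ., ., 282, .]

2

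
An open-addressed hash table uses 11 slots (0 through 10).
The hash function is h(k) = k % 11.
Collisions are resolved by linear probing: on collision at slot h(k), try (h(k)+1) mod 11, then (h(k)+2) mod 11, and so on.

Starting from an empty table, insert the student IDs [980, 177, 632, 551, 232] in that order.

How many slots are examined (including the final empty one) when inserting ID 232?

4

980 hashes to 1; slot 1 is free -> place at 1.
177 hashes to 1; 1 taken -> place at 2.
632 hashes to 5; slot 5 is free -> place at 5.
551 hashes to 1; 1,2 taken -> place at 3.
232 hashes to 1; 1,2,3 taken -> place at 4.
Table: [., 980, 177, 551, 232, 632, ., ., ., ., .]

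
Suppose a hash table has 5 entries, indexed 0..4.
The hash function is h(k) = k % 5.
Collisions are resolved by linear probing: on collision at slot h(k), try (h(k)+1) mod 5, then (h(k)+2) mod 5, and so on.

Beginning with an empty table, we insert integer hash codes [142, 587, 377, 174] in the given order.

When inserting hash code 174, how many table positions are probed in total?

Insert 142: h=2, slot 2 empty -> index 2.
Insert 587: h=2, slot 2 occupied -> index 3.
Insert 377: h=2, slots 2,3 occupied -> index 4.
Insert 174: h=4, slot 4 occupied -> index 0.
Table: [174, ., 142, 587, 377]

2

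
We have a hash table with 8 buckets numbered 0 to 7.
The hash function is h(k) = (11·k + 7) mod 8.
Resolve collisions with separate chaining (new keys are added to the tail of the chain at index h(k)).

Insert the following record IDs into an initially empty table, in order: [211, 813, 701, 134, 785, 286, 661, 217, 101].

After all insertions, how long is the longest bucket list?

Insert 211: h=0, bucket 0 empty -> new chain.
Insert 813: h=6, bucket 6 empty -> new chain.
Insert 701: h=6, bucket 6 nonempty -> append to chain.
Insert 134: h=1, bucket 1 empty -> new chain.
Insert 785: h=2, bucket 2 empty -> new chain.
Insert 286: h=1, bucket 1 nonempty -> append to chain.
Insert 661: h=6, bucket 6 nonempty -> append to chain.
Insert 217: h=2, bucket 2 nonempty -> append to chain.
Insert 101: h=6, bucket 6 nonempty -> append to chain.
Final buckets:
0: 211
1: 134 -> 286
2: 785 -> 217
3: .
4: .
5: .
6: 813 -> 701 -> 661 -> 101
7: .

4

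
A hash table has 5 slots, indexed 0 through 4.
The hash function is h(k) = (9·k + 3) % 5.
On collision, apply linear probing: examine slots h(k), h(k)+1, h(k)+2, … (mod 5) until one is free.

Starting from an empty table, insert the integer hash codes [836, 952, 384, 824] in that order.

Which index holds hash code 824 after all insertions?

836 hashes to 2; slot 2 is free -> place at 2.
952 hashes to 1; slot 1 is free -> place at 1.
384 hashes to 4; slot 4 is free -> place at 4.
824 hashes to 4; 4 taken -> place at 0.
Table: [824, 952, 836, —, 384]

0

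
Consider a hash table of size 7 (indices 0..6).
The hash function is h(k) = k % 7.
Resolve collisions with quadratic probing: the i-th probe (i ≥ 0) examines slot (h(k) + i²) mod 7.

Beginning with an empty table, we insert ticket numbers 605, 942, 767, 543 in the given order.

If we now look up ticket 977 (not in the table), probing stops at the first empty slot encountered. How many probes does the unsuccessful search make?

Insert 605: h=3, slot 3 empty => index 3.
Insert 942: h=4, slot 4 empty => index 4.
Insert 767: h=4, slot 4 occupied => index 5.
Insert 543: h=4, slots 4,5 occupied => index 1.
Table: [_, 543, _, 605, 942, 767, _]
Lookup 977: h=4, probe 4,5,1,6 → slot 6 empty, not found.

4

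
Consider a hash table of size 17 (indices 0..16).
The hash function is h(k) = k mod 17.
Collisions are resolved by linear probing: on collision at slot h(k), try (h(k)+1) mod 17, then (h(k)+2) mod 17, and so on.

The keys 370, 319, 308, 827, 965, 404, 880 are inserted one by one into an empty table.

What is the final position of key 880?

370: h=13 => slot 13
319: h=13, probe 13,14 => slot 14
308: h=2 => slot 2
827: h=11 => slot 11
965: h=13, probe 13,14,15 => slot 15
404: h=13, probe 13,14,15,16 => slot 16
880: h=13, probe 13,14,15,16,0 => slot 0
Table: [880, —, 308, —, —, —, —, —, —, —, —, 827, —, 370, 319, 965, 404]

0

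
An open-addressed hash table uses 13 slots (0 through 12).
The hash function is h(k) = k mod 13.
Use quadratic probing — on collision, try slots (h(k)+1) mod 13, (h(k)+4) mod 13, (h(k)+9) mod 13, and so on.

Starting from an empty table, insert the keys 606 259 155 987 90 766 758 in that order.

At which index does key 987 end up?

3

606: h=8 => slot 8
259: h=12 => slot 12
155: h=12, probe 12,0 => slot 0
987: h=12, probe 12,0,3 => slot 3
90: h=12, probe 12,0,3,8,2 => slot 2
766: h=12, probe 12,0,3,8,2,11 => slot 11
758: h=4 => slot 4
Table: [155, _, 90, 987, 758, _, _, _, 606, _, _, 766, 259]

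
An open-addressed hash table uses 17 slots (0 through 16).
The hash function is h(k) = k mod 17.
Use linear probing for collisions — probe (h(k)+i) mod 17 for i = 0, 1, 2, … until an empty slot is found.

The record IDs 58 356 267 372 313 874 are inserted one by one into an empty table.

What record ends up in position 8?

58: h=7 => slot 7
356: h=16 => slot 16
267: h=12 => slot 12
372: h=15 => slot 15
313: h=7, probe 7,8 => slot 8
874: h=7, probe 7,8,9 => slot 9
Table: [—, —, —, —, —, —, —, 58, 313, 874, —, —, 267, —, —, 372, 356]

313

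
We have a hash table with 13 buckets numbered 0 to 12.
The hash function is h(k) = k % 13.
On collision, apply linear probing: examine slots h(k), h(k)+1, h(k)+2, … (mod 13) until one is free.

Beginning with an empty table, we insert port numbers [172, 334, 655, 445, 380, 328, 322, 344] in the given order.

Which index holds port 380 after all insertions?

Insert 172: h=3, slot 3 empty -> index 3.
Insert 334: h=9, slot 9 empty -> index 9.
Insert 655: h=5, slot 5 empty -> index 5.
Insert 445: h=3, slot 3 occupied -> index 4.
Insert 380: h=3, slots 3,4,5 occupied -> index 6.
Insert 328: h=3, slots 3,4,5,6 occupied -> index 7.
Insert 322: h=10, slot 10 empty -> index 10.
Insert 344: h=6, slots 6,7 occupied -> index 8.
Table: [., ., ., 172, 445, 655, 380, 328, 344, 334, 322, ., .]

6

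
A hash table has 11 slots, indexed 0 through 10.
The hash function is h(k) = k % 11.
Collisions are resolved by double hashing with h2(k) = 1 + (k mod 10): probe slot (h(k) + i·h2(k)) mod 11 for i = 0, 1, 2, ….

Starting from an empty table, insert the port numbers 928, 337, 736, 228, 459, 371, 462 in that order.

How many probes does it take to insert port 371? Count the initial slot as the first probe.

3

928 hashes to 4; slot 4 is free -> place at 4.
337 hashes to 7; slot 7 is free -> place at 7.
736 hashes to 10; slot 10 is free -> place at 10.
228 hashes to 8; slot 8 is free -> place at 8.
459 hashes to 8, h2=10; 8,7 taken -> place at 6.
371 hashes to 8, h2=2; 8,10 taken -> place at 1.
462 hashes to 0; slot 0 is free -> place at 0.
Table: [462, 371, ∅, ∅, 928, ∅, 459, 337, 228, ∅, 736]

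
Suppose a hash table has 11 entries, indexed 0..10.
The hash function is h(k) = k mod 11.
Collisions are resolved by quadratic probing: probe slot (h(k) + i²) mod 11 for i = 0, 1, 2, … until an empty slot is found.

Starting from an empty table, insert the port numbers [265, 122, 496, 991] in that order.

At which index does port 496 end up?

5

265 hashes to 1; slot 1 is free => place at 1.
122 hashes to 1; 1 taken => place at 2.
496 hashes to 1; 1,2 taken => place at 5.
991 hashes to 1; 1,2,5 taken => place at 10.
Table: [., 265, 122, ., ., 496, ., ., ., ., 991]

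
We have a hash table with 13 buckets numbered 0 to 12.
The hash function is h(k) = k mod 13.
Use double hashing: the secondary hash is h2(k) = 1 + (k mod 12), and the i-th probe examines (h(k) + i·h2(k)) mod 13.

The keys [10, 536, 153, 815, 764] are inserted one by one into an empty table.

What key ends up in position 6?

764

10: h=10 → slot 10
536: h=3 → slot 3
153: h=10, h2=10, probe 10,7 → slot 7
815: h=9 → slot 9
764: h=10, h2=9, probe 10,6 → slot 6
Table: [-, -, -, 536, -, -, 764, 153, -, 815, 10, -, -]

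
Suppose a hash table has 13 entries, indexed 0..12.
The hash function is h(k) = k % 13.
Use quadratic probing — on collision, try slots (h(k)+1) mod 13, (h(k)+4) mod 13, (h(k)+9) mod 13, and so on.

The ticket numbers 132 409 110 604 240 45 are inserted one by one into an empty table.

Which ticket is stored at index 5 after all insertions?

132: h=2 -> slot 2
409: h=6 -> slot 6
110: h=6, probe 6,7 -> slot 7
604: h=6, probe 6,7,10 -> slot 10
240: h=6, probe 6,7,10,2,9 -> slot 9
45: h=6, probe 6,7,10,2,9,5 -> slot 5
Table: [—, —, 132, —, —, 45, 409, 110, —, 240, 604, —, —]

45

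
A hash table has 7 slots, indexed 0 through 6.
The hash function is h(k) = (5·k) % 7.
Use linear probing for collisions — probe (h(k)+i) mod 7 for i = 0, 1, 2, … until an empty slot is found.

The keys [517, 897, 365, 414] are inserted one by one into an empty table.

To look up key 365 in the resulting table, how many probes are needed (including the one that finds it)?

517: h=2 → slot 2
897: h=5 → slot 5
365: h=5, probe 5,6 → slot 6
414: h=5, probe 5,6,0 → slot 0
Table: [414, —, 517, —, —, 897, 365]
Lookup 365: h=5, probe 5,6 → found at 6.

2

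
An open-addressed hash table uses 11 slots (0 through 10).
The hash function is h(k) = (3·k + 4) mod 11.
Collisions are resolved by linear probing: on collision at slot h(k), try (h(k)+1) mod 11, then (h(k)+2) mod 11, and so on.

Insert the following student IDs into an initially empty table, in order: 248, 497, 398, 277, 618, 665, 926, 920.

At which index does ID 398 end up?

Insert 248: h=0, slot 0 empty -> index 0.
Insert 497: h=10, slot 10 empty -> index 10.
Insert 398: h=10, slots 10,0 occupied -> index 1.
Insert 277: h=10, slots 10,0,1 occupied -> index 2.
Insert 618: h=10, slots 10,0,1,2 occupied -> index 3.
Insert 665: h=8, slot 8 empty -> index 8.
Insert 926: h=10, slots 10,0,1,2,3 occupied -> index 4.
Insert 920: h=3, slots 3,4 occupied -> index 5.
Table: [248, 398, 277, 618, 926, 920, —, —, 665, —, 497]

1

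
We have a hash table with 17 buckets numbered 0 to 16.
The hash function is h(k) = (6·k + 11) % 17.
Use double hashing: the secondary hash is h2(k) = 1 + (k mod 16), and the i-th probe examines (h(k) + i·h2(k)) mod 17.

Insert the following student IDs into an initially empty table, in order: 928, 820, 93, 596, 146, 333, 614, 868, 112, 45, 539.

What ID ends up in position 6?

146

928: h=3 -> slot 3
820: h=1 -> slot 1
93: h=8 -> slot 8
596: h=0 -> slot 0
146: h=3, h2=3, probe 3,6 -> slot 6
333: h=3, h2=14, probe 3,0,14 -> slot 14
614: h=6, h2=7, probe 6,13 -> slot 13
868: h=0, h2=5, probe 0,5 -> slot 5
112: h=3, h2=1, probe 3,4 -> slot 4
45: h=9 -> slot 9
539: h=15 -> slot 15
Table: [596, 820, ∅, 928, 112, 868, 146, ∅, 93, 45, ∅, ∅, ∅, 614, 333, 539, ∅]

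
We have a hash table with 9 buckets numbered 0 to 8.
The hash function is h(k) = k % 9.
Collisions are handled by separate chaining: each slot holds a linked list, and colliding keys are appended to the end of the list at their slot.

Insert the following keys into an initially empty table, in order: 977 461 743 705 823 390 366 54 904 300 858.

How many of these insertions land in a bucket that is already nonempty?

Insert 977: h=5, bucket 5 empty -> new chain.
Insert 461: h=2, bucket 2 empty -> new chain.
Insert 743: h=5, bucket 5 nonempty -> append to chain.
Insert 705: h=3, bucket 3 empty -> new chain.
Insert 823: h=4, bucket 4 empty -> new chain.
Insert 390: h=3, bucket 3 nonempty -> append to chain.
Insert 366: h=6, bucket 6 empty -> new chain.
Insert 54: h=0, bucket 0 empty -> new chain.
Insert 904: h=4, bucket 4 nonempty -> append to chain.
Insert 300: h=3, bucket 3 nonempty -> append to chain.
Insert 858: h=3, bucket 3 nonempty -> append to chain.
Final buckets:
0: 54
1: .
2: 461
3: 705 -> 390 -> 300 -> 858
4: 823 -> 904
5: 977 -> 743
6: 366
7: .
8: .

5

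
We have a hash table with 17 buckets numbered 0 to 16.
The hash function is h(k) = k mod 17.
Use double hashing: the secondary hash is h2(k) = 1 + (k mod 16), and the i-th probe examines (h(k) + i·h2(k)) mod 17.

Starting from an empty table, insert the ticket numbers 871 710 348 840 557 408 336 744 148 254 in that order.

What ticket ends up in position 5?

744

871 hashes to 4; slot 4 is free → place at 4.
710 hashes to 13; slot 13 is free → place at 13.
348 hashes to 8; slot 8 is free → place at 8.
840 hashes to 7; slot 7 is free → place at 7.
557 hashes to 13, h2=14; 13 taken → place at 10.
408 hashes to 0; slot 0 is free → place at 0.
336 hashes to 13, h2=1; 13 taken → place at 14.
744 hashes to 13, h2=9; 13 taken → place at 5.
148 hashes to 12; slot 12 is free → place at 12.
254 hashes to 16; slot 16 is free → place at 16.
Table: [408, ∅, ∅, ∅, 871, 744, ∅, 840, 348, ∅, 557, ∅, 148, 710, 336, ∅, 254]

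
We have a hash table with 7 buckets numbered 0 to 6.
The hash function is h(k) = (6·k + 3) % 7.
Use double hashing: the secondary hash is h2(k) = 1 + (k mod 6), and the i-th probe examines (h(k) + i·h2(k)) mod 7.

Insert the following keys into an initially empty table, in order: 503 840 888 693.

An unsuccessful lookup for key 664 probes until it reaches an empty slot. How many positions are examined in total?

2

Insert 503: h=4, slot 4 empty → index 4.
Insert 840: h=3, slot 3 empty → index 3.
Insert 888: h=4, h2=1, slot 4 occupied → index 5.
Insert 693: h=3, h2=4, slot 3 occupied → index 0.
Table: [693, ∅, ∅, 840, 503, 888, ∅]
Lookup 664: h=4, h2=5, probe 4,2 → slot 2 empty, not found.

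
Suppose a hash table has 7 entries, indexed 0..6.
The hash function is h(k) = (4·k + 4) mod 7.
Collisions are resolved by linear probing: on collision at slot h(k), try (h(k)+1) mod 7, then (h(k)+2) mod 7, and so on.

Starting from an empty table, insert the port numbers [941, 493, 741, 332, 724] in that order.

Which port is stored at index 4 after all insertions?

941: h=2 → slot 2
493: h=2, probe 2,3 → slot 3
741: h=0 → slot 0
332: h=2, probe 2,3,4 → slot 4
724: h=2, probe 2,3,4,5 → slot 5
Table: [741, ., 941, 493, 332, 724, .]

332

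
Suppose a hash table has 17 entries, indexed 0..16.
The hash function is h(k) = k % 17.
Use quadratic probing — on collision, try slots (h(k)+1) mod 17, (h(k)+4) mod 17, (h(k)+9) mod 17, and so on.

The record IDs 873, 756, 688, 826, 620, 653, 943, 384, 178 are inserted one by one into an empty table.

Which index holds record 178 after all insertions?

Insert 873: h=6, slot 6 empty -> index 6.
Insert 756: h=8, slot 8 empty -> index 8.
Insert 688: h=8, slot 8 occupied -> index 9.
Insert 826: h=10, slot 10 empty -> index 10.
Insert 620: h=8, slots 8,9 occupied -> index 12.
Insert 653: h=7, slot 7 empty -> index 7.
Insert 943: h=8, slots 8,9,12 occupied -> index 0.
Insert 384: h=10, slot 10 occupied -> index 11.
Insert 178: h=8, slots 8,9,12,0,7 occupied -> index 16.
Table: [943, —, —, —, —, —, 873, 653, 756, 688, 826, 384, 620, —, —, —, 178]

16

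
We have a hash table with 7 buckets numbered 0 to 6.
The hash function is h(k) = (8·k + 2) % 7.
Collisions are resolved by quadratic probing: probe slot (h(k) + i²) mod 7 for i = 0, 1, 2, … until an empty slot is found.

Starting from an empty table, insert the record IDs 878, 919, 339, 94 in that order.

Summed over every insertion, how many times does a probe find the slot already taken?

3

878: h=5 -> slot 5
919: h=4 -> slot 4
339: h=5, probe 5,6 -> slot 6
94: h=5, probe 5,6,2 -> slot 2
Table: [—, —, 94, —, 919, 878, 339]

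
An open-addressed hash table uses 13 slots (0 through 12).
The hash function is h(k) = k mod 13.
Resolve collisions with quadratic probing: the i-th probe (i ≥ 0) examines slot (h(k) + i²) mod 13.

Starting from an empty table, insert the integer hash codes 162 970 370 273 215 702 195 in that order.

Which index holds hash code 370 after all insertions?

7

162: h=6 => slot 6
970: h=8 => slot 8
370: h=6, probe 6,7 => slot 7
273: h=0 => slot 0
215: h=7, probe 7,8,11 => slot 11
702: h=0, probe 0,1 => slot 1
195: h=0, probe 0,1,4 => slot 4
Table: [273, 702, _, _, 195, _, 162, 370, 970, _, _, 215, _]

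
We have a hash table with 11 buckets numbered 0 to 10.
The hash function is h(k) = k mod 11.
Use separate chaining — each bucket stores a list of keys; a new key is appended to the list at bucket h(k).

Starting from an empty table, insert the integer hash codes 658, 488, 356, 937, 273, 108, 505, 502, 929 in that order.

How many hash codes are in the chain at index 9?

Insert 658: h=9, bucket 9 empty → new chain.
Insert 488: h=4, bucket 4 empty → new chain.
Insert 356: h=4, bucket 4 nonempty → append to chain.
Insert 937: h=2, bucket 2 empty → new chain.
Insert 273: h=9, bucket 9 nonempty → append to chain.
Insert 108: h=9, bucket 9 nonempty → append to chain.
Insert 505: h=10, bucket 10 empty → new chain.
Insert 502: h=7, bucket 7 empty → new chain.
Insert 929: h=5, bucket 5 empty → new chain.
Final buckets:
0: —
1: —
2: 937
3: —
4: 488 -> 356
5: 929
6: —
7: 502
8: —
9: 658 -> 273 -> 108
10: 505

3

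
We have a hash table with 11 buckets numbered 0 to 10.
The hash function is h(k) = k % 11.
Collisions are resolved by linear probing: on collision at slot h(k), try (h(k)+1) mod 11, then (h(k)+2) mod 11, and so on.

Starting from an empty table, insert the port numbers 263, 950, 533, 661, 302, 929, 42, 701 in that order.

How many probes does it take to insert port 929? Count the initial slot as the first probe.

3

263: h=10 => slot 10
950: h=4 => slot 4
533: h=5 => slot 5
661: h=1 => slot 1
302: h=5, probe 5,6 => slot 6
929: h=5, probe 5,6,7 => slot 7
42: h=9 => slot 9
701: h=8 => slot 8
Table: [—, 661, —, —, 950, 533, 302, 929, 701, 42, 263]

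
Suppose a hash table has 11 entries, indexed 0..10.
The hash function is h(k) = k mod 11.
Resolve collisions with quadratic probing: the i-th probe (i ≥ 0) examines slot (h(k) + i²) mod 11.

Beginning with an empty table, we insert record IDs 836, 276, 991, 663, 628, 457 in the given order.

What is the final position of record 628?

5

836: h=0 => slot 0
276: h=1 => slot 1
991: h=1, probe 1,2 => slot 2
663: h=3 => slot 3
628: h=1, probe 1,2,5 => slot 5
457: h=6 => slot 6
Table: [836, 276, 991, 663, —, 628, 457, —, —, —, —]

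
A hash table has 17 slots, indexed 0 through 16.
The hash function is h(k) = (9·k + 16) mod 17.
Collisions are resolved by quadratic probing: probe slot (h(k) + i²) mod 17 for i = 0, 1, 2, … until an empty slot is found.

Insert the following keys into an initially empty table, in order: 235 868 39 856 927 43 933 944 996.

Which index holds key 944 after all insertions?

16

Insert 235: h=6, slot 6 empty → index 6.
Insert 868: h=8, slot 8 empty → index 8.
Insert 39: h=10, slot 10 empty → index 10.
Insert 856: h=2, slot 2 empty → index 2.
Insert 927: h=12, slot 12 empty → index 12.
Insert 43: h=12, slot 12 occupied → index 13.
Insert 933: h=15, slot 15 empty → index 15.
Insert 944: h=12, slots 12,13 occupied → index 16.
Insert 996: h=4, slot 4 empty → index 4.
Table: [∅, ∅, 856, ∅, 996, ∅, 235, ∅, 868, ∅, 39, ∅, 927, 43, ∅, 933, 944]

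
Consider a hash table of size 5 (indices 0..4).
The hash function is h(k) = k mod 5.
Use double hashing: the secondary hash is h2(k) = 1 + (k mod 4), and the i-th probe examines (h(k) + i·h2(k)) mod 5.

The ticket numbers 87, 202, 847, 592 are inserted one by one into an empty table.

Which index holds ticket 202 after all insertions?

0

87 hashes to 2; slot 2 is free => place at 2.
202 hashes to 2, h2=3; 2 taken => place at 0.
847 hashes to 2, h2=4; 2 taken => place at 1.
592 hashes to 2, h2=1; 2 taken => place at 3.
Table: [202, 847, 87, 592, -]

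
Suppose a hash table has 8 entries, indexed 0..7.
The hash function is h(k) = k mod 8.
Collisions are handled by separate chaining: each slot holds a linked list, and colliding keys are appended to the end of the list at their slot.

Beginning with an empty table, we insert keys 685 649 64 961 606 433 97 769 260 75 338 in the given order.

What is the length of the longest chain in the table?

685 -> bucket 5
649 -> bucket 1
64 -> bucket 0
961 -> bucket 1 (collision)
606 -> bucket 6
433 -> bucket 1 (collision)
97 -> bucket 1 (collision)
769 -> bucket 1 (collision)
260 -> bucket 4
75 -> bucket 3
338 -> bucket 2
Final buckets:
0: 64
1: 649 -> 961 -> 433 -> 97 -> 769
2: 338
3: 75
4: 260
5: 685
6: 606
7: -

5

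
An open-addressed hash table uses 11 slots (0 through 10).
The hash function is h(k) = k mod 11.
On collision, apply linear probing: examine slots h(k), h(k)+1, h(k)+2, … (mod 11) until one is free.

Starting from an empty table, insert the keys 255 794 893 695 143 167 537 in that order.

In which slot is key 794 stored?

3

Insert 255: h=2, slot 2 empty => index 2.
Insert 794: h=2, slot 2 occupied => index 3.
Insert 893: h=2, slots 2,3 occupied => index 4.
Insert 695: h=2, slots 2,3,4 occupied => index 5.
Insert 143: h=0, slot 0 empty => index 0.
Insert 167: h=2, slots 2,3,4,5 occupied => index 6.
Insert 537: h=9, slot 9 empty => index 9.
Table: [143, -, 255, 794, 893, 695, 167, -, -, 537, -]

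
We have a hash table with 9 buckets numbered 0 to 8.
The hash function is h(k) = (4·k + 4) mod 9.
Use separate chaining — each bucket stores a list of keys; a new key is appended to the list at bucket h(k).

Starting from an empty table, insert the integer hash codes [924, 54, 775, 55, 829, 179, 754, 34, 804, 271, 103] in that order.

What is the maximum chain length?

4

924 → bucket 1
54 → bucket 4
775 → bucket 8
55 → bucket 8 (collision)
829 → bucket 8 (collision)
179 → bucket 0
754 → bucket 5
34 → bucket 5 (collision)
804 → bucket 7
271 → bucket 8 (collision)
103 → bucket 2
Final buckets:
0: 179
1: 924
2: 103
3: ∅
4: 54
5: 754 -> 34
6: ∅
7: 804
8: 775 -> 55 -> 829 -> 271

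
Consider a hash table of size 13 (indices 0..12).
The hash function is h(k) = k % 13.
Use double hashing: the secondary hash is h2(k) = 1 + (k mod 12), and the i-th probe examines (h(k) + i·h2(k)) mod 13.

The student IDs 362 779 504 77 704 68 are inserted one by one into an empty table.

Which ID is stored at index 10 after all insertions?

362 hashes to 11; slot 11 is free → place at 11.
779 hashes to 12; slot 12 is free → place at 12.
504 hashes to 10; slot 10 is free → place at 10.
77 hashes to 12, h2=6; 12 taken → place at 5.
704 hashes to 2; slot 2 is free → place at 2.
68 hashes to 3; slot 3 is free → place at 3.
Table: [., ., 704, 68, ., 77, ., ., ., ., 504, 362, 779]

504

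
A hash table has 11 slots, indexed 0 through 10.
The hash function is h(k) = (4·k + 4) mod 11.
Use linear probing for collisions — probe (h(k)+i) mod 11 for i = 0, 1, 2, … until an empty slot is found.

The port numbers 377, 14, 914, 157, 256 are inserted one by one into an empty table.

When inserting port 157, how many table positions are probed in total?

Insert 377: h=5, slot 5 empty => index 5.
Insert 14: h=5, slot 5 occupied => index 6.
Insert 914: h=8, slot 8 empty => index 8.
Insert 157: h=5, slots 5,6 occupied => index 7.
Insert 256: h=5, slots 5,6,7,8 occupied => index 9.
Table: [∅, ∅, ∅, ∅, ∅, 377, 14, 157, 914, 256, ∅]

3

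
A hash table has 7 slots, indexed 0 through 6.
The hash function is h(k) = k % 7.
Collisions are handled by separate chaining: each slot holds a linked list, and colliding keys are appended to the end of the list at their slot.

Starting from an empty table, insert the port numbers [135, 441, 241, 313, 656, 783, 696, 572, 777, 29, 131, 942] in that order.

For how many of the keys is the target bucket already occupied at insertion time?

135 → bucket 2
441 → bucket 0
241 → bucket 3
313 → bucket 5
656 → bucket 5 (collision)
783 → bucket 6
696 → bucket 3 (collision)
572 → bucket 5 (collision)
777 → bucket 0 (collision)
29 → bucket 1
131 → bucket 5 (collision)
942 → bucket 4
Final buckets:
0: 441 -> 777
1: 29
2: 135
3: 241 -> 696
4: 942
5: 313 -> 656 -> 572 -> 131
6: 783

5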